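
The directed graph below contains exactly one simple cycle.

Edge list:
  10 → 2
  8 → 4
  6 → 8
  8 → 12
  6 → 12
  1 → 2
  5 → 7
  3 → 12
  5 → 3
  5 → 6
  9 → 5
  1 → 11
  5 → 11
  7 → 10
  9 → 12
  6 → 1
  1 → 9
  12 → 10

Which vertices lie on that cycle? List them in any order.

1, 5, 6, 9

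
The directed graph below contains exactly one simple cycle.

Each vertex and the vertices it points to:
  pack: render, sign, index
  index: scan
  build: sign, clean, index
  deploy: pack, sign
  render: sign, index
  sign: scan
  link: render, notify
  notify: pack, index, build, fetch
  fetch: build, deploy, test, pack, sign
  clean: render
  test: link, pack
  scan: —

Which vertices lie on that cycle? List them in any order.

DFS with gray/black marking from link:
link gray
  render gray
    sign gray
      scan gray
      scan black
    sign black
    index gray
      index→scan: scan black — skip
    index black
  render black
  notify gray
    pack gray
      pack→render: render black — skip
      pack→sign: sign black — skip
      pack→index: index black — skip
    pack black
    notify→index: index black — skip
    build gray
      build→sign: sign black — skip
      clean gray
        clean→render: render black — skip
      clean black
      build→index: index black — skip
    build black
    fetch gray
      fetch→build: build black — skip
      deploy gray
        deploy→pack: pack black — skip
        deploy→sign: sign black — skip
      deploy black
      test gray
        test→link: link is gray → back edge
Back edge closes the cycle link → notify → fetch → test → link; its vertices are {link, test, fetch, notify}.

link, test, fetch, notify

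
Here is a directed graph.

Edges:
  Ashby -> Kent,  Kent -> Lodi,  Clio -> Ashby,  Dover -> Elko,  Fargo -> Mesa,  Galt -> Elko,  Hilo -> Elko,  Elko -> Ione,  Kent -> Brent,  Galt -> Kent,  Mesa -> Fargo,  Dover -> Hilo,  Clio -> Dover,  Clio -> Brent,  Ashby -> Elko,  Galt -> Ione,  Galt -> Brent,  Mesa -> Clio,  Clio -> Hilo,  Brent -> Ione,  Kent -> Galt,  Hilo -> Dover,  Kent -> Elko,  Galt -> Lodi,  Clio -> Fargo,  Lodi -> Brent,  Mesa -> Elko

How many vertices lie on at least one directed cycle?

A vertex is on a directed cycle iff it belongs to a strongly connected component of size ≥ 2 (or has a self-loop).
The vertices on cycles are {Clio, Galt, Hilo, Kent, Mesa, Dover, Fargo} — 7 in total.

7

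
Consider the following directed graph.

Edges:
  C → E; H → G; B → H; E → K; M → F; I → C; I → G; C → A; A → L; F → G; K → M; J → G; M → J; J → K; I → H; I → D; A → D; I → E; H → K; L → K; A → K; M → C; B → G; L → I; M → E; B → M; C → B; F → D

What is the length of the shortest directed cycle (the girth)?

For each vertex v, BFS finds the shortest path from v back to v.
The shortest such closed walk is M → C → B → M, length 3.

3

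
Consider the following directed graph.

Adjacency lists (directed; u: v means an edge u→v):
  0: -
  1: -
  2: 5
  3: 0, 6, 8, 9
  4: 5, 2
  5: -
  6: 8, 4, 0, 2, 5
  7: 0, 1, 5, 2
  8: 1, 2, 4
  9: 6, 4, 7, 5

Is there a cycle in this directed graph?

No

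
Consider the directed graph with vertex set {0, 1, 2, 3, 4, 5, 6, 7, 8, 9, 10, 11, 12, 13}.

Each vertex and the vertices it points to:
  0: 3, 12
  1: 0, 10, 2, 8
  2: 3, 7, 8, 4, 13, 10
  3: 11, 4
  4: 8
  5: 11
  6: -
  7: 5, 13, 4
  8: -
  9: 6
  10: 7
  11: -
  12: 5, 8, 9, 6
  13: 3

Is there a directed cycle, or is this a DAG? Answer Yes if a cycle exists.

No

DFS with white/gray/black marking, starting from 8:
8 gray
8 black
0 gray
  3 gray
    11 gray
    11 black
    4 gray
      4→8: 8 black — skip
    4 black
  3 black
  12 gray
    5 gray
      5→11: 11 black — skip
    5 black
    12→8: 8 black — skip
    9 gray
      6 gray
      6 black
    9 black
    12→6: 6 black — skip
  12 black
0 black
1 gray
  1→0: 0 black — skip
  10 gray
    7 gray
      7→5: 5 black — skip
      13 gray
        13→3: 3 black — skip
      13 black
      7→4: 4 black — skip
    7 black
  10 black
  2 gray
    2→3: 3 black — skip
    2→7: 7 black — skip
    2→8: 8 black — skip
    2→4: 4 black — skip
    2→13: 13 black — skip
    2→10: 10 black — skip
  2 black
  1→8: 8 black — skip
1 black
Every edge goes to a white or black vertex — no back edge, so the graph is acyclic.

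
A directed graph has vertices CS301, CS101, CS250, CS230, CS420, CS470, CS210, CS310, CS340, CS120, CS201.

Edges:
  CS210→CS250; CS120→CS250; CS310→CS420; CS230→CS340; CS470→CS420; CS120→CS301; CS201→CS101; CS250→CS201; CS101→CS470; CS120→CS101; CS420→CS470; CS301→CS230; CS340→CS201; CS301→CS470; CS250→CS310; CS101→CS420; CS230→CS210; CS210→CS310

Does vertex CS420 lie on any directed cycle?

Yes

CS420 is on a cycle iff CS420 can reach itself via ≥1 edge.
CS420 → CS470 → CS420 — yes.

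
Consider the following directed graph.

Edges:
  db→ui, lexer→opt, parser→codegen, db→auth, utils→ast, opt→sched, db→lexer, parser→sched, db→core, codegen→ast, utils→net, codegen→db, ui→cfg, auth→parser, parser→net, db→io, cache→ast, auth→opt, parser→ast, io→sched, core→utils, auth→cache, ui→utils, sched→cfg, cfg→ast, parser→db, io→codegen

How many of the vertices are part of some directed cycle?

A vertex is on a directed cycle iff it belongs to a strongly connected component of size ≥ 2 (or has a self-loop).
The vertices on cycles are {db, io, auth, parser, codegen} — 5 in total.

5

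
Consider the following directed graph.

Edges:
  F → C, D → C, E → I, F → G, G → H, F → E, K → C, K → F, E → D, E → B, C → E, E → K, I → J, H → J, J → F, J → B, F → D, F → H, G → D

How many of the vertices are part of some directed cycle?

A vertex is on a directed cycle iff it belongs to a strongly connected component of size ≥ 2 (or has a self-loop).
The vertices on cycles are {C, D, E, F, G, H, I, J, K} — 9 in total.

9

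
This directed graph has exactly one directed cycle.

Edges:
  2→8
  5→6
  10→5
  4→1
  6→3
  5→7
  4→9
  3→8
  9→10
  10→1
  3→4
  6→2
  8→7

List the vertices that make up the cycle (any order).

3, 4, 5, 6, 9, 10

DFS with gray/black marking from 5:
5 gray
  7 gray
  7 black
  6 gray
    3 gray
      4 gray
        1 gray
        1 black
        9 gray
          10 gray
            10→1: 1 black — skip
            10→5: 5 is gray → back edge
Back edge closes the cycle 5 → 6 → 3 → 4 → 9 → 10 → 5; its vertices are {3, 4, 5, 6, 9, 10}.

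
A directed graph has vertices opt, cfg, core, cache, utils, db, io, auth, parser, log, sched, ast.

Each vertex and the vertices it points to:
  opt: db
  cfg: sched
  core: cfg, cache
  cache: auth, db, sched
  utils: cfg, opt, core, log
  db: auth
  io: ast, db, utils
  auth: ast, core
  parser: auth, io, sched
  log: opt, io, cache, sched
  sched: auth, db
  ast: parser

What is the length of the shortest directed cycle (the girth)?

3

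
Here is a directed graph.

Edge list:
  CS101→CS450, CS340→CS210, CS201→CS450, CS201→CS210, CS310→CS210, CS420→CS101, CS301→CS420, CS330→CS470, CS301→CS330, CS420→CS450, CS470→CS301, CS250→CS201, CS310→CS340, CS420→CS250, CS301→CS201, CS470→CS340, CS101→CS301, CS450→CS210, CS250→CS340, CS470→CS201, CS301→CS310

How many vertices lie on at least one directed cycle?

A vertex is on a directed cycle iff it belongs to a strongly connected component of size ≥ 2 (or has a self-loop).
The vertices on cycles are {CS101, CS301, CS330, CS420, CS470} — 5 in total.

5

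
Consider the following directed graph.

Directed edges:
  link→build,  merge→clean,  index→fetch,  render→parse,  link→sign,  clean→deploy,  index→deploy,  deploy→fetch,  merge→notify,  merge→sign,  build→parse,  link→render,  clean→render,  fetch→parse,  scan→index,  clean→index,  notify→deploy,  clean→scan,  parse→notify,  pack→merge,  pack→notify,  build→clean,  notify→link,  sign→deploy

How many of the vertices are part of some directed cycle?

11

A vertex is on a directed cycle iff it belongs to a strongly connected component of size ≥ 2 (or has a self-loop).
The vertices on cycles are {link, scan, sign, build, clean, fetch, index, parse, deploy, notify, render} — 11 in total.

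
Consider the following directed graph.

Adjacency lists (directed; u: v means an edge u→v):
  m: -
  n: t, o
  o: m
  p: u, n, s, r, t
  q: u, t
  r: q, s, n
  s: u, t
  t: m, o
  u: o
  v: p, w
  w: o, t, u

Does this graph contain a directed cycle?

No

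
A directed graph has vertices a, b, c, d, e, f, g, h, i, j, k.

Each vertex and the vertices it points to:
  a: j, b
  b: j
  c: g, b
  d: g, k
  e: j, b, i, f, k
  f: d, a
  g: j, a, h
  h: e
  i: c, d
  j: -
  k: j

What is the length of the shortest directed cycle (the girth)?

For each vertex v, BFS finds the shortest path from v back to v.
The shortest such closed walk is h → e → f → d → g → h, length 5.

5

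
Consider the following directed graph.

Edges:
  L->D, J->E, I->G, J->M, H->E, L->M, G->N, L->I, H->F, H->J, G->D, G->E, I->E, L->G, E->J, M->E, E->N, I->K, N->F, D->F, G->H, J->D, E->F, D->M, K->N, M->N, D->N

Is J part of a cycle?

J is on a cycle iff J can reach itself via ≥1 edge.
J → E → J — yes.

Yes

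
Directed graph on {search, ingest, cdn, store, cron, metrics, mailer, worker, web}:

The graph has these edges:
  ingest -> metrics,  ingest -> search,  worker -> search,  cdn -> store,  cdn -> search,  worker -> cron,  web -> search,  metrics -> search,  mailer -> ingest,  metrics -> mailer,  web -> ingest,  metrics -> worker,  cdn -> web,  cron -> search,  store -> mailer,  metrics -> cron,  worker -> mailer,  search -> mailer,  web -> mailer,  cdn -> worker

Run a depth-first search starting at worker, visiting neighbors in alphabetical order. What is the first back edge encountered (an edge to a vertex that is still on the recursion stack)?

metrics->cron

DFS from worker (visiting neighbors in alphabetical order); mark gray on enter, black on exit:
worker gray
  cron gray
    search gray
      mailer gray
        ingest gray
          metrics gray
            metrics→cron: cron is gray → back edge
First back edge: metrics → cron.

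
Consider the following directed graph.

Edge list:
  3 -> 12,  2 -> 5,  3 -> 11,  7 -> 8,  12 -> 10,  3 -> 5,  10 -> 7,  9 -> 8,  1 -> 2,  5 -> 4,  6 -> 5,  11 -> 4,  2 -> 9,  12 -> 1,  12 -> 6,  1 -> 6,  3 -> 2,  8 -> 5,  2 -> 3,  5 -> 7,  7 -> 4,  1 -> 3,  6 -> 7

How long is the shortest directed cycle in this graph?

2

For each vertex v, BFS finds the shortest path from v back to v.
The shortest such closed walk is 2 → 3 → 2, length 2.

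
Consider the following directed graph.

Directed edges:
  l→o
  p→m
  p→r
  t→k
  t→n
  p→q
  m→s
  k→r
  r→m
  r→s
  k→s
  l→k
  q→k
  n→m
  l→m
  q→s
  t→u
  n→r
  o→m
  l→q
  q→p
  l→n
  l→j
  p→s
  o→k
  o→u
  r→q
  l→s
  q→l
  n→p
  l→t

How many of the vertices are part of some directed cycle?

8

A vertex is on a directed cycle iff it belongs to a strongly connected component of size ≥ 2 (or has a self-loop).
The vertices on cycles are {k, l, n, o, p, q, r, t} — 8 in total.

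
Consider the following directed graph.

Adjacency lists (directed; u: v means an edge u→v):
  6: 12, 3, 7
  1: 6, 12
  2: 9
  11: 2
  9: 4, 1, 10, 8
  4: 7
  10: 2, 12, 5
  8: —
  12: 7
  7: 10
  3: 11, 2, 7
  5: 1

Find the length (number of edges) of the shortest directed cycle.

For each vertex v, BFS finds the shortest path from v back to v.
The shortest such closed walk is 9 → 10 → 2 → 9, length 3.

3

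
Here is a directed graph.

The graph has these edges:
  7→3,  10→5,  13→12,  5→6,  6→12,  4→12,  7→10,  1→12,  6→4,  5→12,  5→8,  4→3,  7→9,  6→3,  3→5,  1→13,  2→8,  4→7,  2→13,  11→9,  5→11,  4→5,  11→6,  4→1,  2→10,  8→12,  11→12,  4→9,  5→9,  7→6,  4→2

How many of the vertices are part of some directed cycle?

8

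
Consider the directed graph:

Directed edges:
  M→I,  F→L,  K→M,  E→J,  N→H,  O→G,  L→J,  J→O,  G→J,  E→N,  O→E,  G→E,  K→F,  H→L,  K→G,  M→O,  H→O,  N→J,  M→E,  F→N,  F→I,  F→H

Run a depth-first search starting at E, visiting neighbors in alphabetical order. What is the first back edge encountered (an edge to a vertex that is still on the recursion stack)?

O->E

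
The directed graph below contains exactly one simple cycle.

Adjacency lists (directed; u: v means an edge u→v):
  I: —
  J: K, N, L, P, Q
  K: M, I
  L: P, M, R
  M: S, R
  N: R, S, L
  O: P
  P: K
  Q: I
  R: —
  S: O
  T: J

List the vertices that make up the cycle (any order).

K, M, O, P, S

DFS with gray/black marking from K:
K gray
  M gray
    S gray
      O gray
        P gray
          P→K: K is gray → back edge
Back edge closes the cycle K → M → S → O → P → K; its vertices are {K, M, O, P, S}.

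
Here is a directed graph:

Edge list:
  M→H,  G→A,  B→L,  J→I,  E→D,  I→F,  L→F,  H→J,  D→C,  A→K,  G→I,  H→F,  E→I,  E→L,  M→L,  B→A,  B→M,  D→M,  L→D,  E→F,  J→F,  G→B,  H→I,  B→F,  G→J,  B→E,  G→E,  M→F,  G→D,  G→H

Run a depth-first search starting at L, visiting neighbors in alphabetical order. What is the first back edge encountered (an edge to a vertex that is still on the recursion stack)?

DFS from L (visiting neighbors in alphabetical order); mark gray on enter, black on exit:
L gray
  D gray
    C gray
    C black
    M gray
      F gray
      F black
      H gray
        H→F: F black — skip
        I gray
          I→F: F black — skip
        I black
        J gray
          J→F: F black — skip
          J→I: I black — skip
        J black
      H black
      M→L: L is gray → back edge
First back edge: M → L.

M→L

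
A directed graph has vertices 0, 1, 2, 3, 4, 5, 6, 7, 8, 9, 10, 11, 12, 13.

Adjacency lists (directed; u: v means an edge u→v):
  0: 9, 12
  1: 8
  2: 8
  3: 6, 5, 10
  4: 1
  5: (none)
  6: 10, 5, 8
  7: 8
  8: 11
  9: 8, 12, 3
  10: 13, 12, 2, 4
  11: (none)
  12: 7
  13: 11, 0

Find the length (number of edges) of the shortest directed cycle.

5

For each vertex v, BFS finds the shortest path from v back to v.
The shortest such closed walk is 3 → 10 → 13 → 0 → 9 → 3, length 5.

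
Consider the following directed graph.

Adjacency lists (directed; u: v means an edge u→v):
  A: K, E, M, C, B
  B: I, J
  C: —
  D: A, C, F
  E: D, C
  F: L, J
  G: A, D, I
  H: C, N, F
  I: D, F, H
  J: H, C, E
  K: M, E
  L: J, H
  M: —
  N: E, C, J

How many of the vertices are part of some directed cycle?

11

A vertex is on a directed cycle iff it belongs to a strongly connected component of size ≥ 2 (or has a self-loop).
The vertices on cycles are {A, B, D, E, F, H, I, J, K, L, N} — 11 in total.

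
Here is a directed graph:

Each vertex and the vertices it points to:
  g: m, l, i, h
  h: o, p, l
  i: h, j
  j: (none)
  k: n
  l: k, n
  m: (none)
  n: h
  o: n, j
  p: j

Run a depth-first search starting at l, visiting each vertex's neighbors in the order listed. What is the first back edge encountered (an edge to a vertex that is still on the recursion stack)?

DFS from l (visiting each vertex's neighbors in the order listed); mark gray on enter, black on exit:
l gray
  k gray
    n gray
      h gray
        o gray
          o→n: n is gray → back edge
First back edge: o → n.

o->n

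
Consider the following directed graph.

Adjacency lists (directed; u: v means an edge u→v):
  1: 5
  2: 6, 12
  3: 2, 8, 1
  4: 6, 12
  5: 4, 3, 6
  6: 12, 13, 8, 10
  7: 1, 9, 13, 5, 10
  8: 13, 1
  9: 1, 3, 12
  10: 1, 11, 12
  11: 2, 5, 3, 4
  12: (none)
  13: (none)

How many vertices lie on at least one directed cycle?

9

A vertex is on a directed cycle iff it belongs to a strongly connected component of size ≥ 2 (or has a self-loop).
The vertices on cycles are {1, 2, 3, 4, 5, 6, 8, 10, 11} — 9 in total.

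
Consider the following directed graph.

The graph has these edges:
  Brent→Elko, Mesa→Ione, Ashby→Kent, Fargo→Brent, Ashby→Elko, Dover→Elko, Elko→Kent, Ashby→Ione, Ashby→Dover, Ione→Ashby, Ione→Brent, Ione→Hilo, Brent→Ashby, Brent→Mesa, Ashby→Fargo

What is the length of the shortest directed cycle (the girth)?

2

For each vertex v, BFS finds the shortest path from v back to v.
The shortest such closed walk is Ione → Ashby → Ione, length 2.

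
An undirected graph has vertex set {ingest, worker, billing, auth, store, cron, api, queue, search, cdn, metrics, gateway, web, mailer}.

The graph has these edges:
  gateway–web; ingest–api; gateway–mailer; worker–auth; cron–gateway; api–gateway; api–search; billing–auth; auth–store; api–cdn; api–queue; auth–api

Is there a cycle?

DFS, tracking each vertex's parent; an edge to a visited non-parent vertex closes a cycle.
Start from web:
visit web (parent –)
  visit gateway (parent web)
    visit api (parent gateway)
      visit search (parent api)
        search–api: parent, skip
      visit ingest (parent api)
        ingest–api: parent, skip
      api–gateway: parent, skip
      visit auth (parent api)
        visit billing (parent auth)
          billing–auth: parent, skip
        visit worker (parent auth)
          worker–auth: parent, skip
        auth–api: parent, skip
        visit store (parent auth)
          store–auth: parent, skip
      visit queue (parent api)
        queue–api: parent, skip
      visit cdn (parent api)
        cdn–api: parent, skip
    gateway–web: parent, skip
    visit mailer (parent gateway)
      mailer–gateway: parent, skip
    visit cron (parent gateway)
      cron–gateway: parent, skip
visit metrics (parent –)
No non-parent visited neighbor found — the graph is a forest.

No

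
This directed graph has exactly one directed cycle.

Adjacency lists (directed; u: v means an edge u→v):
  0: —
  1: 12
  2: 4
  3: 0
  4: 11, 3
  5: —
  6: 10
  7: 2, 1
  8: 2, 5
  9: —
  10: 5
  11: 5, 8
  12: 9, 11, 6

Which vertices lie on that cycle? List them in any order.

2, 4, 8, 11

DFS with gray/black marking from 2:
2 gray
  4 gray
    11 gray
      5 gray
      5 black
      8 gray
        8→2: 2 is gray → back edge
Back edge closes the cycle 2 → 4 → 11 → 8 → 2; its vertices are {2, 4, 8, 11}.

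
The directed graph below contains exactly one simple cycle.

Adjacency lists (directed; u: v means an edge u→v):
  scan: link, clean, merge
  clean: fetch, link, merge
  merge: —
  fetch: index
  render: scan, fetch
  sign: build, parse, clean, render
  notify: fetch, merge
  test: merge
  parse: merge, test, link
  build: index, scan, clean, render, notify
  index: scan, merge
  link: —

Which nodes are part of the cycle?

DFS with gray/black marking from index:
index gray
  scan gray
    link gray
    link black
    clean gray
      fetch gray
        fetch→index: index is gray → back edge
Back edge closes the cycle index → scan → clean → fetch → index; its vertices are {scan, clean, fetch, index}.

scan, clean, fetch, index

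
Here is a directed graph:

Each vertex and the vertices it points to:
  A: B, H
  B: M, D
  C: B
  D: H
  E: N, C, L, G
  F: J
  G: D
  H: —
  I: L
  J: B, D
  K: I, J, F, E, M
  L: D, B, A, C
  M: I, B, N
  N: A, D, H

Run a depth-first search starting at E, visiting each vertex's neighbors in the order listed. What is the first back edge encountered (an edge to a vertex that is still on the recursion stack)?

DFS from E (visiting each vertex's neighbors in the order listed); mark gray on enter, black on exit:
E gray
  N gray
    A gray
      B gray
        M gray
          I gray
            L gray
              D gray
                H gray
                H black
              D black
              L→B: B is gray → back edge
First back edge: L → B.

L→B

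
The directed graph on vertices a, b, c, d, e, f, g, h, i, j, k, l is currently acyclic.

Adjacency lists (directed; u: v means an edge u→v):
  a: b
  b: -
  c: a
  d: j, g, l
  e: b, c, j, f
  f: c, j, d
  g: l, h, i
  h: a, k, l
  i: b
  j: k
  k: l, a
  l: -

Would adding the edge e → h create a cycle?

No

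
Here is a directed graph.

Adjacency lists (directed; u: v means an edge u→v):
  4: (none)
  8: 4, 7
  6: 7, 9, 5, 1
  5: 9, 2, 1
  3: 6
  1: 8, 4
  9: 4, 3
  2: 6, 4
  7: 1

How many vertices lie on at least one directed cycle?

8

A vertex is on a directed cycle iff it belongs to a strongly connected component of size ≥ 2 (or has a self-loop).
The vertices on cycles are {1, 2, 3, 5, 6, 7, 8, 9} — 8 in total.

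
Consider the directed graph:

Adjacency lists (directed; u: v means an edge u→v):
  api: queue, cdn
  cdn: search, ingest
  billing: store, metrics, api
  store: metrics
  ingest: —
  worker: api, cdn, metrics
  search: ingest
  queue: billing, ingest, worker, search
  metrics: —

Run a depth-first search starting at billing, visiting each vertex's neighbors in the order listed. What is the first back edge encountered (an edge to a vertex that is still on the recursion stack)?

DFS from billing (visiting each vertex's neighbors in the order listed); mark gray on enter, black on exit:
billing gray
  store gray
    metrics gray
    metrics black
  store black
  billing→metrics: metrics black — skip
  api gray
    queue gray
      queue→billing: billing is gray → back edge
First back edge: queue → billing.

queue->billing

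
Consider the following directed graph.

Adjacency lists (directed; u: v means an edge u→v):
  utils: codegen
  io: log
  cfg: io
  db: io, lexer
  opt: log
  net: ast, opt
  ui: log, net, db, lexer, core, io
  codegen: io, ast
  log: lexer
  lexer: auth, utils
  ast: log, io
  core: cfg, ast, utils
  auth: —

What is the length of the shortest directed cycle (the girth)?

5

For each vertex v, BFS finds the shortest path from v back to v.
The shortest such closed walk is lexer → utils → codegen → io → log → lexer, length 5.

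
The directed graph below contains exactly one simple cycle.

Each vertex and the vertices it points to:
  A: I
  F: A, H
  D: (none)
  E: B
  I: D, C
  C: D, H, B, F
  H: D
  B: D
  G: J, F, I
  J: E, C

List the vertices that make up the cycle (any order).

A, C, F, I

DFS with gray/black marking from C:
C gray
  D gray
  D black
  H gray
    H→D: D black — skip
  H black
  B gray
    B→D: D black — skip
  B black
  F gray
    A gray
      I gray
        I→D: D black — skip
        I→C: C is gray → back edge
Back edge closes the cycle C → F → A → I → C; its vertices are {A, C, F, I}.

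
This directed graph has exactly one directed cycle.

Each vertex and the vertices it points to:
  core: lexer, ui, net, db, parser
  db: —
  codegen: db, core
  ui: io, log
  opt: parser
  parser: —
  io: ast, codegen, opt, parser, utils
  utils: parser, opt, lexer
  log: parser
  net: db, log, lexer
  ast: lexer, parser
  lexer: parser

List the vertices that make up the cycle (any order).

io, ui, core, codegen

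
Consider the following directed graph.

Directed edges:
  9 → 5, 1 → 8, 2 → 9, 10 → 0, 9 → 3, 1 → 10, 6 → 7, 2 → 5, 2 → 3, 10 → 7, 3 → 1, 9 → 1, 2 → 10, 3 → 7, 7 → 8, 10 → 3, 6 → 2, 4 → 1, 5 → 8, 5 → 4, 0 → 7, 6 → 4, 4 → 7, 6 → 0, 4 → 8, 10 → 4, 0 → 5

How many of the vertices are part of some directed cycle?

A vertex is on a directed cycle iff it belongs to a strongly connected component of size ≥ 2 (or has a self-loop).
The vertices on cycles are {0, 1, 3, 4, 5, 10} — 6 in total.

6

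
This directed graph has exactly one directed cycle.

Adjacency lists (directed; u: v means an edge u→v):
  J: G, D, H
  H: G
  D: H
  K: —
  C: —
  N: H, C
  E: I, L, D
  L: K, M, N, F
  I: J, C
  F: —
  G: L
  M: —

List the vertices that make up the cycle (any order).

DFS with gray/black marking from L:
L gray
  K gray
  K black
  M gray
  M black
  N gray
    H gray
      G gray
        G→L: L is gray → back edge
Back edge closes the cycle L → N → H → G → L; its vertices are {G, H, L, N}.

G, H, L, N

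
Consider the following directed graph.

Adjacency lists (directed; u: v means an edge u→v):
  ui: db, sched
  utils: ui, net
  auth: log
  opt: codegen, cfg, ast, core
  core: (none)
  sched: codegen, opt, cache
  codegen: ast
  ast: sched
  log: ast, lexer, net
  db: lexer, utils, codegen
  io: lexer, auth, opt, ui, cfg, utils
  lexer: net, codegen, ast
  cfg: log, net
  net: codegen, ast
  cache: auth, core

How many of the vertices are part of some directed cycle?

13

A vertex is on a directed cycle iff it belongs to a strongly connected component of size ≥ 2 (or has a self-loop).
The vertices on cycles are {db, ui, ast, cfg, log, net, opt, auth, cache, lexer, sched, utils, codegen} — 13 in total.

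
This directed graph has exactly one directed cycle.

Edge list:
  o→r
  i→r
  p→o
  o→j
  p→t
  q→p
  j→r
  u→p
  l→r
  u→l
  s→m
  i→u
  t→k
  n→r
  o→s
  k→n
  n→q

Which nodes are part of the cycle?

DFS with gray/black marking from p:
p gray
  t gray
    k gray
      n gray
        q gray
          q→p: p is gray → back edge
Back edge closes the cycle p → t → k → n → q → p; its vertices are {k, n, p, q, t}.

k, n, p, q, t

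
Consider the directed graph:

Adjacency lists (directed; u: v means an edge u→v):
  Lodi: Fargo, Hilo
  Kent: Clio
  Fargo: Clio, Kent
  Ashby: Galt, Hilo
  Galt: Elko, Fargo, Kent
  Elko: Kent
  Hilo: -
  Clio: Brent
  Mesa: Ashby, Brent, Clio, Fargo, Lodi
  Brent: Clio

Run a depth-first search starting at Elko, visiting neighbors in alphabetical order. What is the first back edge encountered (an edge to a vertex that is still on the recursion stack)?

Brent→Clio

DFS from Elko (visiting neighbors in alphabetical order); mark gray on enter, black on exit:
Elko gray
  Kent gray
    Clio gray
      Brent gray
        Brent→Clio: Clio is gray → back edge
First back edge: Brent → Clio.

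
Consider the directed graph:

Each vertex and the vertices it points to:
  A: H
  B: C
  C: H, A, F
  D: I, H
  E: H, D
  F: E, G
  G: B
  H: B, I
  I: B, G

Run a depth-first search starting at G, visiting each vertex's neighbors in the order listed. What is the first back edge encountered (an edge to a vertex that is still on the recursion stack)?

DFS from G (visiting each vertex's neighbors in the order listed); mark gray on enter, black on exit:
G gray
  B gray
    C gray
      H gray
        H→B: B is gray → back edge
First back edge: H → B.

H->B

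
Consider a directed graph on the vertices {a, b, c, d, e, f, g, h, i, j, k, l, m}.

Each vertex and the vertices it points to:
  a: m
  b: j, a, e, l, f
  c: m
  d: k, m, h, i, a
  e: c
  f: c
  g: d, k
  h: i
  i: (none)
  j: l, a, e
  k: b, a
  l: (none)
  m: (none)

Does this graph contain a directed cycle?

DFS with white/gray/black marking, starting from m:
m gray
m black
a gray
  a→m: m black — skip
a black
b gray
  j gray
    l gray
    l black
    j→a: a black — skip
    e gray
      c gray
        c→m: m black — skip
      c black
    e black
  j black
  b→a: a black — skip
  b→e: e black — skip
  b→l: l black — skip
  f gray
    f→c: c black — skip
  f black
b black
d gray
  k gray
    k→b: b black — skip
    k→a: a black — skip
  k black
  d→m: m black — skip
  h gray
    i gray
    i black
  h black
  d→i: i black — skip
  d→a: a black — skip
d black
g gray
  g→d: d black — skip
  g→k: k black — skip
g black
Every edge goes to a white or black vertex — no back edge, so the graph is acyclic.

No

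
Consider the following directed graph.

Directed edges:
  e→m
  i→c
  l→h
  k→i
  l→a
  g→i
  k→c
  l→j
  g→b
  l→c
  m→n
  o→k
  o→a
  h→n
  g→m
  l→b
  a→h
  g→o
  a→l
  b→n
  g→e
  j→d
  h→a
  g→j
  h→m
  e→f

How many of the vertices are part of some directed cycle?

A vertex is on a directed cycle iff it belongs to a strongly connected component of size ≥ 2 (or has a self-loop).
The vertices on cycles are {a, h, l} — 3 in total.

3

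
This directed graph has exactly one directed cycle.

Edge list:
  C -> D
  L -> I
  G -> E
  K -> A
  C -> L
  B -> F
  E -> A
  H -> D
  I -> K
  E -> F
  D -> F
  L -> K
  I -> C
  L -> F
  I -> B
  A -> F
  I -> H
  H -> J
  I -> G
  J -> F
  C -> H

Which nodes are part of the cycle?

DFS with gray/black marking from I:
I gray
  H gray
    D gray
      F gray
      F black
    D black
    J gray
      J→F: F black — skip
    J black
  H black
  C gray
    L gray
      K gray
        A gray
          A→F: F black — skip
        A black
      K black
      L→F: F black — skip
      L→I: I is gray → back edge
Back edge closes the cycle I → C → L → I; its vertices are {C, I, L}.

C, I, L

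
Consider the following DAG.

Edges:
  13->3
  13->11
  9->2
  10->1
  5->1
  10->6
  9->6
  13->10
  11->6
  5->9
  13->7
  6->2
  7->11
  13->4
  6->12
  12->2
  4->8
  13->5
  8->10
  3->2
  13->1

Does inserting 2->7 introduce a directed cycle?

Yes

Adding 2→7 creates a cycle iff 7 can already reach 2.
Path from 7: 7 → 11 → 6 → 2.
So 7 → … → 2 → 7 is a cycle.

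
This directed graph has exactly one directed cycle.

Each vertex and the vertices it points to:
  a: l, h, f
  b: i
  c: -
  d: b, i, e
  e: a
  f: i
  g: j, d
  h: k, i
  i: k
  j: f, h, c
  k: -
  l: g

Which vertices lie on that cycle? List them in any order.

DFS with gray/black marking from g:
g gray
  j gray
    f gray
      i gray
        k gray
        k black
      i black
    f black
    h gray
      h→k: k black — skip
      h→i: i black — skip
    h black
    c gray
    c black
  j black
  d gray
    b gray
      b→i: i black — skip
    b black
    d→i: i black — skip
    e gray
      a gray
        l gray
          l→g: g is gray → back edge
Back edge closes the cycle g → d → e → a → l → g; its vertices are {a, d, e, g, l}.

a, d, e, g, l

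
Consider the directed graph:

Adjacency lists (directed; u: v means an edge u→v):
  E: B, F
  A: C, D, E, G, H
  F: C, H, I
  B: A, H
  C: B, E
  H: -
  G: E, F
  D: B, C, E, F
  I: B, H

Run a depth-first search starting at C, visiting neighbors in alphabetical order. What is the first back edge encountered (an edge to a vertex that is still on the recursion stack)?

A->C

DFS from C (visiting neighbors in alphabetical order); mark gray on enter, black on exit:
C gray
  B gray
    A gray
      A→C: C is gray → back edge
First back edge: A → C.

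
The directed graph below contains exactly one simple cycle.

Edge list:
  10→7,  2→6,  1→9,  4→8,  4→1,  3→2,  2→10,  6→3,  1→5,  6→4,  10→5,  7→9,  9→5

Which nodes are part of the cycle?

2, 3, 6

DFS with gray/black marking from 3:
3 gray
  2 gray
    6 gray
      4 gray
        8 gray
        8 black
        1 gray
          5 gray
          5 black
          9 gray
            9→5: 5 black — skip
          9 black
        1 black
      4 black
      6→3: 3 is gray → back edge
Back edge closes the cycle 3 → 2 → 6 → 3; its vertices are {2, 3, 6}.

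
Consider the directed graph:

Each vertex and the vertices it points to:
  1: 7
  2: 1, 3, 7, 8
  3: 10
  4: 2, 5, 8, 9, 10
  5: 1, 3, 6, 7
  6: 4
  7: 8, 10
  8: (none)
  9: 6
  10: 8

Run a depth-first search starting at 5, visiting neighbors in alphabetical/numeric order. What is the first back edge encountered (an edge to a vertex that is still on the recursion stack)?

DFS from 5 (visiting neighbors in alphabetical/numeric order); mark gray on enter, black on exit:
5 gray
  1 gray
    7 gray
      8 gray
      8 black
      10 gray
        10→8: 8 black — skip
      10 black
    7 black
  1 black
  3 gray
    3→10: 10 black — skip
  3 black
  6 gray
    4 gray
      2 gray
        2→1: 1 black — skip
        2→3: 3 black — skip
        2→7: 7 black — skip
        2→8: 8 black — skip
      2 black
      4→5: 5 is gray → back edge
First back edge: 4 → 5.

4->5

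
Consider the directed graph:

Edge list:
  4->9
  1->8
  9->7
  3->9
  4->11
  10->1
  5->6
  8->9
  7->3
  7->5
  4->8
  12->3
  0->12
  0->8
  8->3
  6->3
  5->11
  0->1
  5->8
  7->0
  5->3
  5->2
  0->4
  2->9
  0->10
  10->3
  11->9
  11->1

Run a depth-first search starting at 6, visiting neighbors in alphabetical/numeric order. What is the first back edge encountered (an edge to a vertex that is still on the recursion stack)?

8->3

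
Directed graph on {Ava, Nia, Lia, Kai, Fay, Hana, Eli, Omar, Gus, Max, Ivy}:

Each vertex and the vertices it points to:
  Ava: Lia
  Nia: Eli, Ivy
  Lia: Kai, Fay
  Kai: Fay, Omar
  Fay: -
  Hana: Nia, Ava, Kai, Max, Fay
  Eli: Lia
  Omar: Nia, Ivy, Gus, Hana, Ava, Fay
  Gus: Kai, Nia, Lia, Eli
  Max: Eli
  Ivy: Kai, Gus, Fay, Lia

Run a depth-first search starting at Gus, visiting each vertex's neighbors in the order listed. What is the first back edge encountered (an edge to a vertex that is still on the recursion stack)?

DFS from Gus (visiting each vertex's neighbors in the order listed); mark gray on enter, black on exit:
Gus gray
  Kai gray
    Fay gray
    Fay black
    Omar gray
      Nia gray
        Eli gray
          Lia gray
            Lia→Kai: Kai is gray → back edge
First back edge: Lia → Kai.

Lia->Kai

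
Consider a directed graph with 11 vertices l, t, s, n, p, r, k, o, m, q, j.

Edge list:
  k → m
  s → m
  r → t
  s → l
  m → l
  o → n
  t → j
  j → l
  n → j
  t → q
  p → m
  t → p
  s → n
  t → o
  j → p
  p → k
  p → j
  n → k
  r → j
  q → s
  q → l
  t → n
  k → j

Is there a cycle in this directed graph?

Yes

DFS with white/gray/black marking, starting from p:
p gray
  j gray
    l gray
    l black
    j→p: p is gray → back edge
Back edge found, so a cycle exists: p → j → p.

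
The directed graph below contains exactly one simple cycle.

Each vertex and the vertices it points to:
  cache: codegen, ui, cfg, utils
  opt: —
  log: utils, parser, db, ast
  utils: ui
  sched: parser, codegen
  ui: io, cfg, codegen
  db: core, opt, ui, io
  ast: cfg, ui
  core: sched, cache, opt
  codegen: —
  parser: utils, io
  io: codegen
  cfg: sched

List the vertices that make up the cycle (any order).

ui, cfg, sched, utils, parser

DFS with gray/black marking from parser:
parser gray
  utils gray
    ui gray
      io gray
        codegen gray
        codegen black
      io black
      cfg gray
        sched gray
          sched→parser: parser is gray → back edge
Back edge closes the cycle parser → utils → ui → cfg → sched → parser; its vertices are {ui, cfg, sched, utils, parser}.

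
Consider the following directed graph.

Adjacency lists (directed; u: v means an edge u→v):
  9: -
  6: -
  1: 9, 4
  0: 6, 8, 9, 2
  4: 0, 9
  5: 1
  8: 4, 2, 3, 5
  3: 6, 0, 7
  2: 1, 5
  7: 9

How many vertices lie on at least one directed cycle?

7

A vertex is on a directed cycle iff it belongs to a strongly connected component of size ≥ 2 (or has a self-loop).
The vertices on cycles are {0, 1, 2, 3, 4, 5, 8} — 7 in total.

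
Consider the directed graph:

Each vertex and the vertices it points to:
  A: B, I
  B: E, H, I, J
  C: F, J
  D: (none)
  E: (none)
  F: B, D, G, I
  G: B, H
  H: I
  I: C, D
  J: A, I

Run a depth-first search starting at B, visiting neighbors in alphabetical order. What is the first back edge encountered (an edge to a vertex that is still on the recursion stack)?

F->B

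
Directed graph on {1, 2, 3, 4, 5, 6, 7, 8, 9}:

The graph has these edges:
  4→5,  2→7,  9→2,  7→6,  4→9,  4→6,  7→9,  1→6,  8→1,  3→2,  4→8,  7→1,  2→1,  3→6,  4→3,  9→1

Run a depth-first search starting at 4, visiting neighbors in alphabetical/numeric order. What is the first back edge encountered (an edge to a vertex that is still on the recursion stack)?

DFS from 4 (visiting neighbors in alphabetical/numeric order); mark gray on enter, black on exit:
4 gray
  3 gray
    2 gray
      1 gray
        6 gray
        6 black
      1 black
      7 gray
        7→1: 1 black — skip
        7→6: 6 black — skip
        9 gray
          9→1: 1 black — skip
          9→2: 2 is gray → back edge
First back edge: 9 → 2.

9→2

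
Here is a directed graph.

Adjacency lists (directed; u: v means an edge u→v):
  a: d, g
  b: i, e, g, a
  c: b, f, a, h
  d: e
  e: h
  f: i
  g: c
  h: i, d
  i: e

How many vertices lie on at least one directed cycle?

A vertex is on a directed cycle iff it belongs to a strongly connected component of size ≥ 2 (or has a self-loop).
The vertices on cycles are {a, b, c, d, e, g, h, i} — 8 in total.

8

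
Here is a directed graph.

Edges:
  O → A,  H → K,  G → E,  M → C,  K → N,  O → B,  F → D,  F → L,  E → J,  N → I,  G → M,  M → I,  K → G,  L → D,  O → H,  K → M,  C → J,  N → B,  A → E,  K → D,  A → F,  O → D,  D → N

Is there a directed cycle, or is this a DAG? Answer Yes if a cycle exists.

No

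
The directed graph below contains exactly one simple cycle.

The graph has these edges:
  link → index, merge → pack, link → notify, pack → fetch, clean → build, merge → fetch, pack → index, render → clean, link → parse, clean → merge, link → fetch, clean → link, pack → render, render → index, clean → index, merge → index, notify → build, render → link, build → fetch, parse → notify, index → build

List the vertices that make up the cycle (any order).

DFS with gray/black marking from clean:
clean gray
  index gray
    build gray
      fetch gray
      fetch black
    build black
  index black
  link gray
    parse gray
      notify gray
        notify→build: build black — skip
      notify black
    parse black
    link→notify: notify black — skip
    link→fetch: fetch black — skip
    link→index: index black — skip
  link black
  merge gray
    merge→fetch: fetch black — skip
    pack gray
      pack→index: index black — skip
      render gray
        render→index: index black — skip
        render→clean: clean is gray → back edge
Back edge closes the cycle clean → merge → pack → render → clean; its vertices are {pack, clean, merge, render}.

pack, clean, merge, render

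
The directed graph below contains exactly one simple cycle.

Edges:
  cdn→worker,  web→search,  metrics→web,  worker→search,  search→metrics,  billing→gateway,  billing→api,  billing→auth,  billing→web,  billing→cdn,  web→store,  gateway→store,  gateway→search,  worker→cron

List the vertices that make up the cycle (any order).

web, search, metrics

DFS with gray/black marking from web:
web gray
  store gray
  store black
  search gray
    metrics gray
      metrics→web: web is gray → back edge
Back edge closes the cycle web → search → metrics → web; its vertices are {web, search, metrics}.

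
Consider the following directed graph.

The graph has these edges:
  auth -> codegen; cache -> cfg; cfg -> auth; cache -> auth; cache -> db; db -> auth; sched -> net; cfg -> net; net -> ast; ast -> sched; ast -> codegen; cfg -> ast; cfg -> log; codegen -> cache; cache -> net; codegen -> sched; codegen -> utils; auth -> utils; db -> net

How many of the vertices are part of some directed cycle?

A vertex is on a directed cycle iff it belongs to a strongly connected component of size ≥ 2 (or has a self-loop).
The vertices on cycles are {db, ast, cfg, net, auth, cache, sched, codegen} — 8 in total.

8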